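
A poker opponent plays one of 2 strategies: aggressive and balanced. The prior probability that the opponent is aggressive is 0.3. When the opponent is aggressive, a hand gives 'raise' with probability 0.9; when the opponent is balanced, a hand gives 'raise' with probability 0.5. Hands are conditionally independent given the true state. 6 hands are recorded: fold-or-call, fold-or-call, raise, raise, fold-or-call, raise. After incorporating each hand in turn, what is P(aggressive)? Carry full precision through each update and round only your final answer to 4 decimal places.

After 'fold-or-call': P(aggressive) = 0.1·0.3000 / (0.1·0.3000 + 0.5·0.7000) ≈ 0.0789
After 'fold-or-call': P(aggressive) = 0.1·0.0789 / (0.1·0.0789 + 0.5·0.9211) ≈ 0.0169
After 'raise': P(aggressive) = 0.9·0.0169 / (0.9·0.0169 + 0.5·0.9831) ≈ 0.0299
After 'raise': P(aggressive) = 0.9·0.0299 / (0.9·0.0299 + 0.5·0.9701) ≈ 0.0526
After 'fold-or-call': P(aggressive) = 0.1·0.0526 / (0.1·0.0526 + 0.5·0.9474) ≈ 0.0110
After 'raise': P(aggressive) = 0.9·0.0110 / (0.9·0.0110 + 0.5·0.9890) ≈ 0.0196

0.0196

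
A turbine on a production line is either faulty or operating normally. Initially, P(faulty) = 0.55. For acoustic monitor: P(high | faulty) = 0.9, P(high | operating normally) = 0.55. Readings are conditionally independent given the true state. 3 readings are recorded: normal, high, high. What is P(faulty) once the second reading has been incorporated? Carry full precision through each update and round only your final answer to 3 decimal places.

After 'normal': P(faulty) = 0.1·0.5500 / (0.1·0.5500 + 0.45·0.4500) ≈ 0.2136
After 'high': P(faulty) = 0.9·0.2136 / (0.9·0.2136 + 0.55·0.7864) ≈ 0.3077

0.308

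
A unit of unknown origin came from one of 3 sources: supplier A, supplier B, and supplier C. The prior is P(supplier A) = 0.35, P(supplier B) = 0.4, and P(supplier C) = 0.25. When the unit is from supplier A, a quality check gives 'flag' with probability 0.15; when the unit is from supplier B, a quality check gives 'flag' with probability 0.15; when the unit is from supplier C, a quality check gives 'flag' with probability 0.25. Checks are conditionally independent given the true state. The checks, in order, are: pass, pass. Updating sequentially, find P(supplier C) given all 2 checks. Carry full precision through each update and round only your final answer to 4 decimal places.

After 'pass': normaliser = 0.85·0.3500 + 0.85·0.4000 + 0.75·0.2500; P(supplier A) ≈ 0.3606, P(supplier B) ≈ 0.4121, P(supplier C) ≈ 0.2273
After 'pass': normaliser = 0.85·0.3606 + 0.85·0.4121 + 0.75·0.2273; P(supplier A) ≈ 0.3705, P(supplier B) ≈ 0.4234, P(supplier C) ≈ 0.2060

0.2060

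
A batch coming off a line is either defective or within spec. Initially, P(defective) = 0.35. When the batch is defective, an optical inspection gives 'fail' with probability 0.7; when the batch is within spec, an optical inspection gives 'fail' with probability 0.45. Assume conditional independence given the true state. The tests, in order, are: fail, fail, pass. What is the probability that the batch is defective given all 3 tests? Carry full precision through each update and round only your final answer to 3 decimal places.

0.415

After 'fail': P(defective) = 0.7·0.3500 / (0.7·0.3500 + 0.45·0.6500) ≈ 0.4558
After 'fail': P(defective) = 0.7·0.4558 / (0.7·0.4558 + 0.45·0.5442) ≈ 0.5658
After 'pass': P(defective) = 0.3·0.5658 / (0.3·0.5658 + 0.55·0.4342) ≈ 0.4154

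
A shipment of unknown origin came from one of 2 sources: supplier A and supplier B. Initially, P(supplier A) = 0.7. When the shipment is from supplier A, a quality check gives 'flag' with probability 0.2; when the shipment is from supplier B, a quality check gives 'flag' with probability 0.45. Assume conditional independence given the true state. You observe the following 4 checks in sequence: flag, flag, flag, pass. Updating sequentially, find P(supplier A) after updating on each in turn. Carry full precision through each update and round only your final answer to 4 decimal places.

After 'flag': P(supplier A) = 0.2·0.7000 / (0.2·0.7000 + 0.45·0.3000) ≈ 0.5091
After 'flag': P(supplier A) = 0.2·0.5091 / (0.2·0.5091 + 0.45·0.4909) ≈ 0.3155
After 'flag': P(supplier A) = 0.2·0.3155 / (0.2·0.3155 + 0.45·0.6845) ≈ 0.1700
After 'pass': P(supplier A) = 0.8·0.1700 / (0.8·0.1700 + 0.55·0.8300) ≈ 0.2296

0.2296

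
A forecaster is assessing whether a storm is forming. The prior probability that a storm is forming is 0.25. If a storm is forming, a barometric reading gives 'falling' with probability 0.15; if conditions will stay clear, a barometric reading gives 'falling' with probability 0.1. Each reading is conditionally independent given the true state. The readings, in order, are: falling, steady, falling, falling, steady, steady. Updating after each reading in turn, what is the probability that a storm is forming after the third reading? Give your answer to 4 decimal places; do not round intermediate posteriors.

0.4146

Each posterior becomes the prior for the next update.
After 'falling': P(storm) = 0.15·0.2500 / (0.15·0.2500 + 0.1·0.7500) ≈ 0.3333
After 'steady': P(storm) = 0.85·0.3333 / (0.85·0.3333 + 0.9·0.6667) ≈ 0.3208
After 'falling': P(storm) = 0.15·0.3208 / (0.15·0.3208 + 0.1·0.6792) ≈ 0.4146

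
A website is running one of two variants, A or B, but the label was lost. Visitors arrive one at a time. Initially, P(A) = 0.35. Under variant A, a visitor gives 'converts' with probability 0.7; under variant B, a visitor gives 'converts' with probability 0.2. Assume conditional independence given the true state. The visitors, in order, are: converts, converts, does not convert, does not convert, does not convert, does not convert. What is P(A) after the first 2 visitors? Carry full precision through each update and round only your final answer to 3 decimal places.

Apply Bayes' rule sequentially, carrying P(A) forward.
After 'converts': P(A) = 0.7·0.3500 / (0.7·0.3500 + 0.2·0.6500) ≈ 0.6533
After 'converts': P(A) = 0.7·0.6533 / (0.7·0.6533 + 0.2·0.3467) ≈ 0.8684

0.868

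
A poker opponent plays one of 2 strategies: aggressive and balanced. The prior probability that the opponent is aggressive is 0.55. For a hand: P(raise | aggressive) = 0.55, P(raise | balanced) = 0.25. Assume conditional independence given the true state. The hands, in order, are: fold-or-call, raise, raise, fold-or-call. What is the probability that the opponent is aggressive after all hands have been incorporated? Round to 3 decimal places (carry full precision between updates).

0.680

After 'fold-or-call': P(aggressive) = 0.45·0.5500 / (0.45·0.5500 + 0.75·0.4500) ≈ 0.4231
After 'raise': P(aggressive) = 0.55·0.4231 / (0.55·0.4231 + 0.25·0.5769) ≈ 0.6173
After 'raise': P(aggressive) = 0.55·0.6173 / (0.55·0.6173 + 0.25·0.3827) ≈ 0.7802
After 'fold-or-call': P(aggressive) = 0.45·0.7802 / (0.45·0.7802 + 0.75·0.2198) ≈ 0.6805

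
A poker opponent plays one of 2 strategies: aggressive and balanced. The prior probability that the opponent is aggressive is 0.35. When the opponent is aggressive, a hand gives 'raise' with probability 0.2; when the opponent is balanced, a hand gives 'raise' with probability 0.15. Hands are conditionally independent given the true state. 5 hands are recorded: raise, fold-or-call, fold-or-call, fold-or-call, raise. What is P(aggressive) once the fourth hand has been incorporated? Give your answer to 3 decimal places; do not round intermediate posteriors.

0.374

After 'raise': P(aggressive) = 0.2·0.3500 / (0.2·0.3500 + 0.15·0.6500) ≈ 0.4179
After 'fold-or-call': P(aggressive) = 0.8·0.4179 / (0.8·0.4179 + 0.85·0.5821) ≈ 0.4032
After 'fold-or-call': P(aggressive) = 0.8·0.4032 / (0.8·0.4032 + 0.85·0.5968) ≈ 0.3887
After 'fold-or-call': P(aggressive) = 0.8·0.3887 / (0.8·0.3887 + 0.85·0.6113) ≈ 0.3744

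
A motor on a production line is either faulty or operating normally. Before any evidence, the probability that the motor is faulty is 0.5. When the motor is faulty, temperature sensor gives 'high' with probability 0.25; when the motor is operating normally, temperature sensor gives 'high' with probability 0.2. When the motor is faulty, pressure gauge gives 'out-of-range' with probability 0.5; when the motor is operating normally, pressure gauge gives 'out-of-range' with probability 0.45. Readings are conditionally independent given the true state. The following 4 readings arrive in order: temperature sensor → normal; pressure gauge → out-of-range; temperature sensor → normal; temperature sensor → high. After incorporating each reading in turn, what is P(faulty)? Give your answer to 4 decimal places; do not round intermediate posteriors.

Apply Bayes' rule sequentially, carrying P(faulty) forward.
After temperature sensor='normal': P(faulty) = 0.75·0.5000 / (0.75·0.5000 + 0.8·0.5000) ≈ 0.4839
After pressure gauge='out-of-range': P(faulty) = 0.5·0.4839 / (0.5·0.4839 + 0.45·0.5161) ≈ 0.5102
After temperature sensor='normal': P(faulty) = 0.75·0.5102 / (0.75·0.5102 + 0.8·0.4898) ≈ 0.4941
After temperature sensor='high': P(faulty) = 0.25·0.4941 / (0.25·0.4941 + 0.2·0.5059) ≈ 0.5497

0.5497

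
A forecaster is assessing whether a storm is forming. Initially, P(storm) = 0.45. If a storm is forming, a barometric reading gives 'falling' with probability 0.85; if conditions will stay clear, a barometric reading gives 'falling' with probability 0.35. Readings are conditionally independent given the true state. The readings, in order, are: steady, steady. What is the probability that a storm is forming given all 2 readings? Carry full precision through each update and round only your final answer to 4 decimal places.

0.0418

After 'steady': P(storm) = 0.15·0.4500 / (0.15·0.4500 + 0.65·0.5500) ≈ 0.1588
After 'steady': P(storm) = 0.15·0.1588 / (0.15·0.1588 + 0.65·0.8412) ≈ 0.0418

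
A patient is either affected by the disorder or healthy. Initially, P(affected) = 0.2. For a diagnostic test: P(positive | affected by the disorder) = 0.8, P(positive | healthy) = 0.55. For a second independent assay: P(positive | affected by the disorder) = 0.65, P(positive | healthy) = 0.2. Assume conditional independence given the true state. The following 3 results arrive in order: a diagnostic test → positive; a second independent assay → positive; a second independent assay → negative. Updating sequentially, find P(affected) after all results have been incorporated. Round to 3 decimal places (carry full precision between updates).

0.341

After a diagnostic test='positive': P(affected) = 0.8·0.2000 / (0.8·0.2000 + 0.55·0.8000) ≈ 0.2667
After a second independent assay='positive': P(affected) = 0.65·0.2667 / (0.65·0.2667 + 0.2·0.7333) ≈ 0.5417
After a second independent assay='negative': P(affected) = 0.35·0.5417 / (0.35·0.5417 + 0.8·0.4583) ≈ 0.3408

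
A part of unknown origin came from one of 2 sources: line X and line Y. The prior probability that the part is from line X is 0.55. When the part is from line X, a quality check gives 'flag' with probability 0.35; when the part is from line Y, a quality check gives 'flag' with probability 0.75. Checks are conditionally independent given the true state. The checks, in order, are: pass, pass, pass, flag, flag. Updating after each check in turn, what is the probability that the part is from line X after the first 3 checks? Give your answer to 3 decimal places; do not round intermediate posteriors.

0.956

After 'pass': P(line X) = 0.65·0.5500 / (0.65·0.5500 + 0.25·0.4500) ≈ 0.7606
After 'pass': P(line X) = 0.65·0.7606 / (0.65·0.7606 + 0.25·0.2394) ≈ 0.8920
After 'pass': P(line X) = 0.65·0.8920 / (0.65·0.8920 + 0.25·0.1080) ≈ 0.9555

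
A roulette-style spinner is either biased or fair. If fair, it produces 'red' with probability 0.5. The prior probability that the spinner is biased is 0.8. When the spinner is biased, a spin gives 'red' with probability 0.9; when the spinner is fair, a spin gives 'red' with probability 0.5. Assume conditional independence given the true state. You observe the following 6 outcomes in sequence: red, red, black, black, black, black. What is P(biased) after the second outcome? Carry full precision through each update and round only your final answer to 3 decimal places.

0.928

Each posterior becomes the prior for the next update.
After 'red': P(biased) = 0.9·0.8000 / (0.9·0.8000 + 0.5·0.2000) ≈ 0.8780
After 'red': P(biased) = 0.9·0.8780 / (0.9·0.8780 + 0.5·0.1220) ≈ 0.9284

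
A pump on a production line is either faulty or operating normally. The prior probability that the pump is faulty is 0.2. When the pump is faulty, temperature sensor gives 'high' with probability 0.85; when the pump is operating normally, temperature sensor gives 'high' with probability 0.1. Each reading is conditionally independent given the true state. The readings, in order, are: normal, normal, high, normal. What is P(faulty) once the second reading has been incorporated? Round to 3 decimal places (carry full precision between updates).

Each posterior becomes the prior for the next update.
After 'normal': P(faulty) = 0.15·0.2000 / (0.15·0.2000 + 0.9·0.8000) ≈ 0.0400
After 'normal': P(faulty) = 0.15·0.0400 / (0.15·0.0400 + 0.9·0.9600) ≈ 0.0069

0.007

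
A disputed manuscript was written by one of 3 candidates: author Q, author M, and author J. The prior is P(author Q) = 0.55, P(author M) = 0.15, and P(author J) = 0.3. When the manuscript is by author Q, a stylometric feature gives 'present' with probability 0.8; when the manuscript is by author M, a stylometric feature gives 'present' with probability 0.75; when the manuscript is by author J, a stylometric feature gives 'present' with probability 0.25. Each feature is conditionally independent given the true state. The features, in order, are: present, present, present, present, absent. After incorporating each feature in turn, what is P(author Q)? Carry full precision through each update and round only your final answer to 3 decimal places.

0.780

Apply Bayes' rule sequentially, carrying P(author Q) forward.
After 'present': normaliser = 0.8·0.5500 + 0.75·0.1500 + 0.25·0.3000; P(author Q) ≈ 0.7012, P(author M) ≈ 0.1793, P(author J) ≈ 0.1195
After 'present': normaliser = 0.8·0.7012 + 0.75·0.1793 + 0.25·0.1195; P(author Q) ≈ 0.7734, P(author M) ≈ 0.1854, P(author J) ≈ 0.0412
After 'present': normaliser = 0.8·0.7734 + 0.75·0.1854 + 0.25·0.0412; P(author Q) ≈ 0.8056, P(author M) ≈ 0.1810, P(author J) ≈ 0.0134
After 'present': normaliser = 0.8·0.8056 + 0.75·0.1810 + 0.25·0.0134; P(author Q) ≈ 0.8225, P(author M) ≈ 0.1733, P(author J) ≈ 0.0043
After 'absent': normaliser = 0.2·0.8225 + 0.25·0.1733 + 0.75·0.0043; P(author Q) ≈ 0.7795, P(author M) ≈ 0.2053, P(author J) ≈ 0.0152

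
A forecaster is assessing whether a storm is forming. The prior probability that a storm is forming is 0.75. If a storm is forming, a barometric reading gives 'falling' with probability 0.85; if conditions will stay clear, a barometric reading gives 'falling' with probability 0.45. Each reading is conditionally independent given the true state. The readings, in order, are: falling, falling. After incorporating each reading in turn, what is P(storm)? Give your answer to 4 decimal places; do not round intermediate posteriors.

After 'falling': P(storm) = 0.85·0.7500 / (0.85·0.7500 + 0.45·0.2500) ≈ 0.8500
After 'falling': P(storm) = 0.85·0.8500 / (0.85·0.8500 + 0.45·0.1500) ≈ 0.9146

0.9146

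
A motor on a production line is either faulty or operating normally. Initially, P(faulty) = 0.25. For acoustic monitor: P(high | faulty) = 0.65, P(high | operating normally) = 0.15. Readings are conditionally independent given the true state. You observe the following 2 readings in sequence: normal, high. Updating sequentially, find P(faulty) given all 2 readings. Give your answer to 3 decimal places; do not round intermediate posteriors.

0.373

After 'normal': P(faulty) = 0.35·0.2500 / (0.35·0.2500 + 0.85·0.7500) ≈ 0.1207
After 'high': P(faulty) = 0.65·0.1207 / (0.65·0.1207 + 0.15·0.8793) ≈ 0.3730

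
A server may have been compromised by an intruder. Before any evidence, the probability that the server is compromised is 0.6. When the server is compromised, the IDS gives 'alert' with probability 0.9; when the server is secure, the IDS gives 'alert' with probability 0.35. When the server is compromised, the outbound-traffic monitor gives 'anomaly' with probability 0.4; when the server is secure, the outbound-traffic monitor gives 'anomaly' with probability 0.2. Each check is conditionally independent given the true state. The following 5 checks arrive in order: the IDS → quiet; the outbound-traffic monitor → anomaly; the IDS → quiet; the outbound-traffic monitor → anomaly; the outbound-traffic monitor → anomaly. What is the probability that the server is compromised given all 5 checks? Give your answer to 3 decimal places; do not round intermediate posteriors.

After the IDS='quiet': P(compromised) = 0.1·0.6000 / (0.1·0.6000 + 0.65·0.4000) ≈ 0.1875
After the outbound-traffic monitor='anomaly': P(compromised) = 0.4·0.1875 / (0.4·0.1875 + 0.2·0.8125) ≈ 0.3158
After the IDS='quiet': P(compromised) = 0.1·0.3158 / (0.1·0.3158 + 0.65·0.6842) ≈ 0.0663
After the outbound-traffic monitor='anomaly': P(compromised) = 0.4·0.0663 / (0.4·0.0663 + 0.2·0.9337) ≈ 0.1244
After the outbound-traffic monitor='anomaly': P(compromised) = 0.4·0.1244 / (0.4·0.1244 + 0.2·0.8756) ≈ 0.2212

0.221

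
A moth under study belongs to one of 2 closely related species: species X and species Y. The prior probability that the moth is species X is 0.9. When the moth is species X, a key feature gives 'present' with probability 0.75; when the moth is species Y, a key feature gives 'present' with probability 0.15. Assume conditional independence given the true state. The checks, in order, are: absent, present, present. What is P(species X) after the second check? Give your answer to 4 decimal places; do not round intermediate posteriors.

After 'absent': P(species X) = 0.25·0.9000 / (0.25·0.9000 + 0.85·0.1000) ≈ 0.7258
After 'present': P(species X) = 0.75·0.7258 / (0.75·0.7258 + 0.15·0.2742) ≈ 0.9298

0.9298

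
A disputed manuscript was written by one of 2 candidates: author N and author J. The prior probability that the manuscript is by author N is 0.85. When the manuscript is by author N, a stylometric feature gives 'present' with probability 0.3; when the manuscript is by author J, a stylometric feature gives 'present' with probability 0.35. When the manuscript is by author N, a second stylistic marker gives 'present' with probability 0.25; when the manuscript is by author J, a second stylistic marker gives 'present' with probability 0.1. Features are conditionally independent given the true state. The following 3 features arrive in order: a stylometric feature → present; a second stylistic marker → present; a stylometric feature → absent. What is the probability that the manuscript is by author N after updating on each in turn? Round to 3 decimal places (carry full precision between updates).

0.929

Each posterior becomes the prior for the next update.
After a stylometric feature='present': P(author N) = 0.3·0.8500 / (0.3·0.8500 + 0.35·0.1500) ≈ 0.8293
After a second stylistic marker='present': P(author N) = 0.25·0.8293 / (0.25·0.8293 + 0.1·0.1707) ≈ 0.9239
After a stylometric feature='absent': P(author N) = 0.7·0.9239 / (0.7·0.9239 + 0.65·0.0761) ≈ 0.9290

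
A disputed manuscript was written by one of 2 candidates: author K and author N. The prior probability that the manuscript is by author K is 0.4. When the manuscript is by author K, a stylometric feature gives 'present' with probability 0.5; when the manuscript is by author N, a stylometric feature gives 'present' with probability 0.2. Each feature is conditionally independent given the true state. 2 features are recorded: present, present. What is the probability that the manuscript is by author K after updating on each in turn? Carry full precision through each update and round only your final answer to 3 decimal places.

After 'present': P(author K) = 0.5·0.4000 / (0.5·0.4000 + 0.2·0.6000) ≈ 0.6250
After 'present': P(author K) = 0.5·0.6250 / (0.5·0.6250 + 0.2·0.3750) ≈ 0.8065

0.806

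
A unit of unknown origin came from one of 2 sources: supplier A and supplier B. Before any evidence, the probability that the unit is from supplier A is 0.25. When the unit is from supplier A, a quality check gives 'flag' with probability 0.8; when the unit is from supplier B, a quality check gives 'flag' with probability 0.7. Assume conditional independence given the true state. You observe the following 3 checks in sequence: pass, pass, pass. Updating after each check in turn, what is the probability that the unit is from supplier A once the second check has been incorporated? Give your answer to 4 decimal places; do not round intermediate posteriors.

0.1290

After 'pass': P(supplier A) = 0.2·0.2500 / (0.2·0.2500 + 0.3·0.7500) ≈ 0.1818
After 'pass': P(supplier A) = 0.2·0.1818 / (0.2·0.1818 + 0.3·0.8182) ≈ 0.1290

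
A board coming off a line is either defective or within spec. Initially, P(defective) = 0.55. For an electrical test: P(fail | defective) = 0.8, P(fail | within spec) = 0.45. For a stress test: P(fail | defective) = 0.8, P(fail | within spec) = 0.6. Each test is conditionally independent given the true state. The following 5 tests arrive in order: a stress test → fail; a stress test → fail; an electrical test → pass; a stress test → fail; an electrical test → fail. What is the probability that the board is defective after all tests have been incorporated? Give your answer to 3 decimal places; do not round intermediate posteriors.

0.652

Apply Bayes' rule sequentially, carrying P(defective) forward.
After a stress test='fail': P(defective) = 0.8·0.5500 / (0.8·0.5500 + 0.6·0.4500) ≈ 0.6197
After a stress test='fail': P(defective) = 0.8·0.6197 / (0.8·0.6197 + 0.6·0.3803) ≈ 0.6848
After an electrical test='pass': P(defective) = 0.2·0.6848 / (0.2·0.6848 + 0.55·0.3152) ≈ 0.4414
After a stress test='fail': P(defective) = 0.8·0.4414 / (0.8·0.4414 + 0.6·0.5586) ≈ 0.5130
After an electrical test='fail': P(defective) = 0.8·0.5130 / (0.8·0.5130 + 0.45·0.4870) ≈ 0.6519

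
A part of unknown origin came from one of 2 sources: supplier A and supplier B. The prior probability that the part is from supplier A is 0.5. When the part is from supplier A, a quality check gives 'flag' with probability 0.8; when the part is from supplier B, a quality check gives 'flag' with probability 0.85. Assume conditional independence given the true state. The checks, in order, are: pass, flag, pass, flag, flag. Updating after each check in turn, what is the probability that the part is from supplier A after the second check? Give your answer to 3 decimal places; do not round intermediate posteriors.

0.557

Each posterior becomes the prior for the next update.
After 'pass': P(supplier A) = 0.2·0.5000 / (0.2·0.5000 + 0.15·0.5000) ≈ 0.5714
After 'flag': P(supplier A) = 0.8·0.5714 / (0.8·0.5714 + 0.85·0.4286) ≈ 0.5565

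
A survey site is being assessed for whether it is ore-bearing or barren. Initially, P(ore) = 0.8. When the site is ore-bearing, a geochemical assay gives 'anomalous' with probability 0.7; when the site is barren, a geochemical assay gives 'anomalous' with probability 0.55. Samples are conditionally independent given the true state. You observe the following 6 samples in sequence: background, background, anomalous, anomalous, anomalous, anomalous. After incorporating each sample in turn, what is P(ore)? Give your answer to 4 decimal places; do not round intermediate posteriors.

0.8235

After 'background': P(ore) = 0.3·0.8000 / (0.3·0.8000 + 0.45·0.2000) ≈ 0.7273
After 'background': P(ore) = 0.3·0.7273 / (0.3·0.7273 + 0.45·0.2727) ≈ 0.6400
After 'anomalous': P(ore) = 0.7·0.6400 / (0.7·0.6400 + 0.55·0.3600) ≈ 0.6935
After 'anomalous': P(ore) = 0.7·0.6935 / (0.7·0.6935 + 0.55·0.3065) ≈ 0.7422
After 'anomalous': P(ore) = 0.7·0.7422 / (0.7·0.7422 + 0.55·0.2578) ≈ 0.7856
After 'anomalous': P(ore) = 0.7·0.7856 / (0.7·0.7856 + 0.55·0.2144) ≈ 0.8235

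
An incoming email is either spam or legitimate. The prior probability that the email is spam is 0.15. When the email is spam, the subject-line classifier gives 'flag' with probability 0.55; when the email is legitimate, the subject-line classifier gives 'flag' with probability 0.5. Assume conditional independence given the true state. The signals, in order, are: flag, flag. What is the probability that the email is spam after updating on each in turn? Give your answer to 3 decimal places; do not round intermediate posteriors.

After 'flag': P(spam) = 0.55·0.1500 / (0.55·0.1500 + 0.5·0.8500) ≈ 0.1626
After 'flag': P(spam) = 0.55·0.1626 / (0.55·0.1626 + 0.5·0.8374) ≈ 0.1760

0.176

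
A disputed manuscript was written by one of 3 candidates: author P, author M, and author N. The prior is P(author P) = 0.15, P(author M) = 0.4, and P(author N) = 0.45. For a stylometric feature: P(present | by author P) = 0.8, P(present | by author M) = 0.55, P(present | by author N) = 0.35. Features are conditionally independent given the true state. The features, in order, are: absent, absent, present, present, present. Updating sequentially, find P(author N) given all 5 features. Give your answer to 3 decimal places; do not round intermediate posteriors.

After 'absent': normaliser = 0.2·0.1500 + 0.45·0.4000 + 0.65·0.4500; P(author P) ≈ 0.0597, P(author M) ≈ 0.3582, P(author N) ≈ 0.5821
After 'absent': normaliser = 0.2·0.0597 + 0.45·0.3582 + 0.65·0.5821; P(author P) ≈ 0.0217, P(author M) ≈ 0.2923, P(author N) ≈ 0.6861
After 'present': normaliser = 0.8·0.0217 + 0.55·0.2923 + 0.35·0.6861; P(author P) ≈ 0.0414, P(author M) ≈ 0.3844, P(author N) ≈ 0.5742
After 'present': normaliser = 0.8·0.0414 + 0.55·0.3844 + 0.35·0.5742; P(author P) ≈ 0.0744, P(author M) ≈ 0.4746, P(author N) ≈ 0.4511
After 'present': normaliser = 0.8·0.0744 + 0.55·0.4746 + 0.35·0.4511; P(author P) ≈ 0.1244, P(author M) ≈ 0.5456, P(author N) ≈ 0.3300

0.330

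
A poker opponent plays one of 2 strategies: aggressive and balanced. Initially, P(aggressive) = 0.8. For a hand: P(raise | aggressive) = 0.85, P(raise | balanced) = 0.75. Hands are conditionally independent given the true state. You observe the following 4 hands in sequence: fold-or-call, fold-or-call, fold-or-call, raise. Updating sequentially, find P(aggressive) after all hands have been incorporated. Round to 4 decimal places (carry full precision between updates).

0.4947

After 'fold-or-call': P(aggressive) = 0.15·0.8000 / (0.15·0.8000 + 0.25·0.2000) ≈ 0.7059
After 'fold-or-call': P(aggressive) = 0.15·0.7059 / (0.15·0.7059 + 0.25·0.2941) ≈ 0.5902
After 'fold-or-call': P(aggressive) = 0.15·0.5902 / (0.15·0.5902 + 0.25·0.4098) ≈ 0.4635
After 'raise': P(aggressive) = 0.85·0.4635 / (0.85·0.4635 + 0.75·0.5365) ≈ 0.4947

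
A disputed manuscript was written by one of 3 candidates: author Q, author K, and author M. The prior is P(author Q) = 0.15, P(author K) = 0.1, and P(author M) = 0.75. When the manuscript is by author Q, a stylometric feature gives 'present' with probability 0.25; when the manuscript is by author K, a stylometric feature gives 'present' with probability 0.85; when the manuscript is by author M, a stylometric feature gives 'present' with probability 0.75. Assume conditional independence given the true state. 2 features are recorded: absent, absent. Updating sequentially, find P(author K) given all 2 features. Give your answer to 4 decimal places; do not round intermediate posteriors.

0.0169

Each posterior becomes the prior for the next update.
After 'absent': normaliser = 0.75·0.1500 + 0.15·0.1000 + 0.25·0.7500; P(author Q) ≈ 0.3571, P(author K) ≈ 0.0476, P(author M) ≈ 0.5952
After 'absent': normaliser = 0.75·0.3571 + 0.15·0.0476 + 0.25·0.5952; P(author Q) ≈ 0.6320, P(author K) ≈ 0.0169, P(author M) ≈ 0.3511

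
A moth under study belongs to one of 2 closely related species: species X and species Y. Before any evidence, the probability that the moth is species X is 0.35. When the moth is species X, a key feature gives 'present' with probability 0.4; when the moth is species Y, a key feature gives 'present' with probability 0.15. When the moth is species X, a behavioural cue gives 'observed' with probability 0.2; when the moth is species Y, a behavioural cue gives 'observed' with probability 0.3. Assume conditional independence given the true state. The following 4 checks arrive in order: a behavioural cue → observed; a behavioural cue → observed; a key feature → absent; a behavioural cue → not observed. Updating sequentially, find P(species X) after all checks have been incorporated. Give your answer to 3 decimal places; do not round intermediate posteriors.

0.162

Apply Bayes' rule sequentially, carrying P(species X) forward.
After a behavioural cue='observed': P(species X) = 0.2·0.3500 / (0.2·0.3500 + 0.3·0.6500) ≈ 0.2642
After a behavioural cue='observed': P(species X) = 0.2·0.2642 / (0.2·0.2642 + 0.3·0.7358) ≈ 0.1931
After a key feature='absent': P(species X) = 0.6·0.1931 / (0.6·0.1931 + 0.85·0.8069) ≈ 0.1445
After a behavioural cue='not observed': P(species X) = 0.8·0.1445 / (0.8·0.1445 + 0.7·0.8555) ≈ 0.1618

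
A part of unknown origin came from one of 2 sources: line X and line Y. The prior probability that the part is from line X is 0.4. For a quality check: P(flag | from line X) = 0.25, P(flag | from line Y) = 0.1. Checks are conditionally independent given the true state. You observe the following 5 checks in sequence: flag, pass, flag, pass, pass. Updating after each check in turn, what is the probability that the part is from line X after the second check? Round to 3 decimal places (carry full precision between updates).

After 'flag': P(line X) = 0.25·0.4000 / (0.25·0.4000 + 0.1·0.6000) ≈ 0.6250
After 'pass': P(line X) = 0.75·0.6250 / (0.75·0.6250 + 0.9·0.3750) ≈ 0.5814

0.581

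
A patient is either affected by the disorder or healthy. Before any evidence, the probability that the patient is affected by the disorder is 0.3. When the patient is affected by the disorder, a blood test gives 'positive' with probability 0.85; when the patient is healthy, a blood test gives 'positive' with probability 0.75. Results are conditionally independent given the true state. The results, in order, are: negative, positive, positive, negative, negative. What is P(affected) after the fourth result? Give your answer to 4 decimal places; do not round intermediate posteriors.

0.1654

After 'negative': P(affected) = 0.15·0.3000 / (0.15·0.3000 + 0.25·0.7000) ≈ 0.2045
After 'positive': P(affected) = 0.85·0.2045 / (0.85·0.2045 + 0.75·0.7955) ≈ 0.2257
After 'positive': P(affected) = 0.85·0.2257 / (0.85·0.2257 + 0.75·0.7743) ≈ 0.2483
After 'negative': P(affected) = 0.15·0.2483 / (0.15·0.2483 + 0.25·0.7517) ≈ 0.1654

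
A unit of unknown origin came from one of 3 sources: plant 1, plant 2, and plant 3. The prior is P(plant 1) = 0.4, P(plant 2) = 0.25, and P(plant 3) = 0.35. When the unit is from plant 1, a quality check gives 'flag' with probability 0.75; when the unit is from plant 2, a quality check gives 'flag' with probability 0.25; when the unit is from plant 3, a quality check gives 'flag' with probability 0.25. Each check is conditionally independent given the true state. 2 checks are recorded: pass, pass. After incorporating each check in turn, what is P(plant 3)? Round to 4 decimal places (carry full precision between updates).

After 'pass': normaliser = 0.25·0.4000 + 0.75·0.2500 + 0.75·0.3500; P(plant 1) ≈ 0.1818, P(plant 2) ≈ 0.3409, P(plant 3) ≈ 0.4773
After 'pass': normaliser = 0.25·0.1818 + 0.75·0.3409 + 0.75·0.4773; P(plant 1) ≈ 0.0690, P(plant 2) ≈ 0.3879, P(plant 3) ≈ 0.5431

0.5431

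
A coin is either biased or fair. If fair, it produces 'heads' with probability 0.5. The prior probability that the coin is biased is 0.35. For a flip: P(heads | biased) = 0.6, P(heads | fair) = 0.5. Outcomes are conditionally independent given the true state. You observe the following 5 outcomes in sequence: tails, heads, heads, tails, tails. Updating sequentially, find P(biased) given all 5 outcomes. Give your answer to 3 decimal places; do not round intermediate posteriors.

After 'tails': P(biased) = 0.4·0.3500 / (0.4·0.3500 + 0.5·0.6500) ≈ 0.3011
After 'heads': P(biased) = 0.6·0.3011 / (0.6·0.3011 + 0.5·0.6989) ≈ 0.3408
After 'heads': P(biased) = 0.6·0.3408 / (0.6·0.3408 + 0.5·0.6592) ≈ 0.3828
After 'tails': P(biased) = 0.4·0.3828 / (0.4·0.3828 + 0.5·0.6172) ≈ 0.3317
After 'tails': P(biased) = 0.4·0.3317 / (0.4·0.3317 + 0.5·0.6683) ≈ 0.2842

0.284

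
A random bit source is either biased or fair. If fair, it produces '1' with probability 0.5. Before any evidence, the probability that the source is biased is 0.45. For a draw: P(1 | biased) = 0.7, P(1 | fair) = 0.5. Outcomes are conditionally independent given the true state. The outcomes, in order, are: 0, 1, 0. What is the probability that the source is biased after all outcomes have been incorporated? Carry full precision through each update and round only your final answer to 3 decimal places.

After '0': P(biased) = 0.3·0.4500 / (0.3·0.4500 + 0.5·0.5500) ≈ 0.3293
After '1': P(biased) = 0.7·0.3293 / (0.7·0.3293 + 0.5·0.6707) ≈ 0.4073
After '0': P(biased) = 0.3·0.4073 / (0.3·0.4073 + 0.5·0.5927) ≈ 0.2920

0.292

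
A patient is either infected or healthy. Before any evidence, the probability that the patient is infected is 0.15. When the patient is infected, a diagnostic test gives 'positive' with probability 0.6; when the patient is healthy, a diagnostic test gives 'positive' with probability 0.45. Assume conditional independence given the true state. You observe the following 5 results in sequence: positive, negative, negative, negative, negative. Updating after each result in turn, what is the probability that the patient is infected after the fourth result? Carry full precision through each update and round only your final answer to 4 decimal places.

Each posterior becomes the prior for the next update.
After 'positive': P(infected) = 0.6·0.1500 / (0.6·0.1500 + 0.45·0.8500) ≈ 0.1905
After 'negative': P(infected) = 0.4·0.1905 / (0.4·0.1905 + 0.55·0.8095) ≈ 0.1461
After 'negative': P(infected) = 0.4·0.1461 / (0.4·0.1461 + 0.55·0.8539) ≈ 0.1107
After 'negative': P(infected) = 0.4·0.1107 / (0.4·0.1107 + 0.55·0.8893) ≈ 0.0830

0.0830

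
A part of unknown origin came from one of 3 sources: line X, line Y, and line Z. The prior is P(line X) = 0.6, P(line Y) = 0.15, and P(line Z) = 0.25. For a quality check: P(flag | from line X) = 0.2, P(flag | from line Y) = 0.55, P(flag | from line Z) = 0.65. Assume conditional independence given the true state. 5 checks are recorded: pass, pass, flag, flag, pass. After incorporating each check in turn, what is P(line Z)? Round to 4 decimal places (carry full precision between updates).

Each posterior becomes the prior for the next update.
After 'pass': normaliser = 0.8·0.6000 + 0.45·0.1500 + 0.35·0.2500; P(line X) ≈ 0.7559, P(line Y) ≈ 0.1063, P(line Z) ≈ 0.1378
After 'pass': normaliser = 0.8·0.7559 + 0.45·0.1063 + 0.35·0.1378; P(line X) ≈ 0.8629, P(line Y) ≈ 0.0683, P(line Z) ≈ 0.0688
After 'flag': normaliser = 0.2·0.8629 + 0.55·0.0683 + 0.65·0.0688; P(line X) ≈ 0.6772, P(line Y) ≈ 0.1473, P(line Z) ≈ 0.1755
After 'flag': normaliser = 0.2·0.6772 + 0.55·0.1473 + 0.65·0.1755; P(line X) ≈ 0.4097, P(line Y) ≈ 0.2451, P(line Z) ≈ 0.3452
After 'pass': normaliser = 0.8·0.4097 + 0.45·0.2451 + 0.35·0.3452; P(line X) ≈ 0.5865, P(line Y) ≈ 0.1974, P(line Z) ≈ 0.2162

0.2162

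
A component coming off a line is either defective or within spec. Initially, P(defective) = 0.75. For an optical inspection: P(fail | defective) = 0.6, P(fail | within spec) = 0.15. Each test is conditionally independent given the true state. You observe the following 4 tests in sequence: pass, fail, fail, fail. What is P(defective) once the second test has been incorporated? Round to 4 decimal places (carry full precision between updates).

After 'pass': P(defective) = 0.4·0.7500 / (0.4·0.7500 + 0.85·0.2500) ≈ 0.5854
After 'fail': P(defective) = 0.6·0.5854 / (0.6·0.5854 + 0.15·0.4146) ≈ 0.8496

0.8496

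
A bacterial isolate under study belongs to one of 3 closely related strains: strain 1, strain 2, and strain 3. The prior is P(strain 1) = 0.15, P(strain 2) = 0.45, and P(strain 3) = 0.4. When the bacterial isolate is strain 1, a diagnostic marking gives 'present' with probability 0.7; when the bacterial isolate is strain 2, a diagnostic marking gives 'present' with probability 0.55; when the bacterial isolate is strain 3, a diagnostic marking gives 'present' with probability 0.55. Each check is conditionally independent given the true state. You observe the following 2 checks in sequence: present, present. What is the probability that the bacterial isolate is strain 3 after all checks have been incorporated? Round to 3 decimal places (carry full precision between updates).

After 'present': normaliser = 0.7·0.1500 + 0.55·0.4500 + 0.55·0.4000; P(strain 1) ≈ 0.1834, P(strain 2) ≈ 0.4323, P(strain 3) ≈ 0.3843
After 'present': normaliser = 0.7·0.1834 + 0.55·0.4323 + 0.55·0.3843; P(strain 1) ≈ 0.2223, P(strain 2) ≈ 0.4117, P(strain 3) ≈ 0.3660

0.366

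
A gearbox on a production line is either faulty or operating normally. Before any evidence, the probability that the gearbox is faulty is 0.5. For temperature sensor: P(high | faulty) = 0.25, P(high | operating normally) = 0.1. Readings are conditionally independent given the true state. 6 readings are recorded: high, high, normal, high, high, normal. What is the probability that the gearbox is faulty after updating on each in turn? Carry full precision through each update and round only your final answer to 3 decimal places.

Apply Bayes' rule sequentially, carrying P(faulty) forward.
After 'high': P(faulty) = 0.25·0.5000 / (0.25·0.5000 + 0.1·0.5000) ≈ 0.7143
After 'high': P(faulty) = 0.25·0.7143 / (0.25·0.7143 + 0.1·0.2857) ≈ 0.8621
After 'normal': P(faulty) = 0.75·0.8621 / (0.75·0.8621 + 0.9·0.1379) ≈ 0.8389
After 'high': P(faulty) = 0.25·0.8389 / (0.25·0.8389 + 0.1·0.1611) ≈ 0.9287
After 'high': P(faulty) = 0.25·0.9287 / (0.25·0.9287 + 0.1·0.0713) ≈ 0.9702
After 'normal': P(faulty) = 0.75·0.9702 / (0.75·0.9702 + 0.9·0.0298) ≈ 0.9644

0.964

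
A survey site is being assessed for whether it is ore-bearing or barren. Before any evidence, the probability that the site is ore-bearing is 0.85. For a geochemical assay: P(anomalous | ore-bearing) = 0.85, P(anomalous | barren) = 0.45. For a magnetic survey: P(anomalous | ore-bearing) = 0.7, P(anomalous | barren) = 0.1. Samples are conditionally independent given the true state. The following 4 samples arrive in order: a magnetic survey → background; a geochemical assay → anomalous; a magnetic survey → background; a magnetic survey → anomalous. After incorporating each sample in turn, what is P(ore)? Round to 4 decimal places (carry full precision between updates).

0.8928

After a magnetic survey='background': P(ore) = 0.3·0.8500 / (0.3·0.8500 + 0.9·0.1500) ≈ 0.6538
After a geochemical assay='anomalous': P(ore) = 0.85·0.6538 / (0.85·0.6538 + 0.45·0.3462) ≈ 0.7811
After a magnetic survey='background': P(ore) = 0.3·0.7811 / (0.3·0.7811 + 0.9·0.2189) ≈ 0.5432
After a magnetic survey='anomalous': P(ore) = 0.7·0.5432 / (0.7·0.5432 + 0.1·0.4568) ≈ 0.8928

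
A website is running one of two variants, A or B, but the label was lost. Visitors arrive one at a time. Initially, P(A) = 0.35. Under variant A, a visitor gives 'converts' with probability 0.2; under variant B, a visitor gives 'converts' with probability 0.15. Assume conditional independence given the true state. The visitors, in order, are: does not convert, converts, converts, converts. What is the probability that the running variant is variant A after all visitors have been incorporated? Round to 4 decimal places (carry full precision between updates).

After 'does not convert': P(A) = 0.8·0.3500 / (0.8·0.3500 + 0.85·0.6500) ≈ 0.3363
After 'converts': P(A) = 0.2·0.3363 / (0.2·0.3363 + 0.15·0.6637) ≈ 0.4032
After 'converts': P(A) = 0.2·0.4032 / (0.2·0.4032 + 0.15·0.5968) ≈ 0.4739
After 'converts': P(A) = 0.2·0.4739 / (0.2·0.4739 + 0.15·0.5261) ≈ 0.5457

0.5457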